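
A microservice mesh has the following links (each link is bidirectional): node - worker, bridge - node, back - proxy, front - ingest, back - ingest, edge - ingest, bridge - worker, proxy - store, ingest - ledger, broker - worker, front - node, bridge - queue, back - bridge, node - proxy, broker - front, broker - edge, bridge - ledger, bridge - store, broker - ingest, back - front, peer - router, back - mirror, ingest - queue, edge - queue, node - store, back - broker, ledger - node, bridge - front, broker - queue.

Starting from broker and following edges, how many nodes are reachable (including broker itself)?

13

BFS from broker visits: broker, worker, queue, ingest, front, edge, back, node, bridge, ledger, proxy, mirror, store
Reachable nodes: 13 of 15 total.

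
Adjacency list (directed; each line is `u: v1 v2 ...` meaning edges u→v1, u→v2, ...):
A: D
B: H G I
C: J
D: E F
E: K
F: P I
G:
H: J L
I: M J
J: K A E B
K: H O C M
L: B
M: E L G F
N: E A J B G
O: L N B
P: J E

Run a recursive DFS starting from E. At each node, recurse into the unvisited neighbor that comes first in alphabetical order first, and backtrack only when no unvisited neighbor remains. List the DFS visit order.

Visit E
E → K
K → C
C → J
J → A
A → D
D → F
F → I
I → M
M → G
M → L
L → B
B → H
F → P
K → O
O → N

E → K → C → J → A → D → F → I → M → G → L → B → H → P → O → N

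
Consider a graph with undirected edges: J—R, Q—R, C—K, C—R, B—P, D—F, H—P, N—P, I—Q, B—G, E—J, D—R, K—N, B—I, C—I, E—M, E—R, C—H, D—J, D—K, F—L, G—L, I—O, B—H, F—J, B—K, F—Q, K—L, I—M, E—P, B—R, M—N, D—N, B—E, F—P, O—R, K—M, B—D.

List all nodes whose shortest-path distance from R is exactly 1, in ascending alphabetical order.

B, C, D, E, J, O, Q

Level 0: R
Level 1: B, C, D, E, J, O, Q
Level 2: F, G, H, I, K, M, N, P
Level 3: L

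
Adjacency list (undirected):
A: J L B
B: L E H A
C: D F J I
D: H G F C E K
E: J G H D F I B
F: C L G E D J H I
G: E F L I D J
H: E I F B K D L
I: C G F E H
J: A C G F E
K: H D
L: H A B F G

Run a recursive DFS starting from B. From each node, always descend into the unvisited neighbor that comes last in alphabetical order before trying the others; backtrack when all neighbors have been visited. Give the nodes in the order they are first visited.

B, L, H, K, D, G, J, F, I, E, C, A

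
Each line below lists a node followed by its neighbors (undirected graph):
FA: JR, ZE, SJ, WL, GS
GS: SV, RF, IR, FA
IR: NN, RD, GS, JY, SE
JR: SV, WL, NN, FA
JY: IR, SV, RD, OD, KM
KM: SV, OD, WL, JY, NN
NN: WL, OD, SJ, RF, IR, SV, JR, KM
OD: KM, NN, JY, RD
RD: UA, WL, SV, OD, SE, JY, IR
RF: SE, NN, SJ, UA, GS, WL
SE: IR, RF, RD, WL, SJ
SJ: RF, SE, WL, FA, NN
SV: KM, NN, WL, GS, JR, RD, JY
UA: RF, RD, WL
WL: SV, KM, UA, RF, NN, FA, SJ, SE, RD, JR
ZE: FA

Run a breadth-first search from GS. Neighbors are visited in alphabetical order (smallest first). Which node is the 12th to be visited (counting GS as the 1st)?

RD

Visit GS; enqueue FA, IR, RF, SV → queue [FA, IR, RF, SV]
Visit FA; enqueue JR, SJ, WL, ZE → queue [IR, RF, SV, JR, SJ, WL, ZE]
Visit IR; enqueue JY, NN, RD, SE → queue [RF, SV, JR, SJ, WL, ZE, JY, NN, RD, SE]
Visit RF; enqueue UA → queue [SV, JR, SJ, WL, ZE, JY, NN, RD, SE, UA]
Visit SV; enqueue KM → queue [JR, SJ, WL, ZE, JY, NN, RD, SE, UA, KM]
Visit JR → queue [SJ, WL, ZE, JY, NN, RD, SE, UA, KM]
Visit SJ → queue [WL, ZE, JY, NN, RD, SE, UA, KM]
Visit WL → queue [ZE, JY, NN, RD, SE, UA, KM]
Visit ZE → queue [JY, NN, RD, SE, UA, KM]
Visit JY; enqueue OD → queue [NN, RD, SE, UA, KM, OD]
Visit NN → queue [RD, SE, UA, KM, OD]
Visit RD → queue [SE, UA, KM, OD]
Visit SE → queue [UA, KM, OD]
Visit UA → queue [KM, OD]
Visit KM → queue [OD]
Visit OD → queue []

Visit order: GS, FA, IR, RF, SV, JR, SJ, WL, ZE, JY, NN, RD, SE, UA, KM, OD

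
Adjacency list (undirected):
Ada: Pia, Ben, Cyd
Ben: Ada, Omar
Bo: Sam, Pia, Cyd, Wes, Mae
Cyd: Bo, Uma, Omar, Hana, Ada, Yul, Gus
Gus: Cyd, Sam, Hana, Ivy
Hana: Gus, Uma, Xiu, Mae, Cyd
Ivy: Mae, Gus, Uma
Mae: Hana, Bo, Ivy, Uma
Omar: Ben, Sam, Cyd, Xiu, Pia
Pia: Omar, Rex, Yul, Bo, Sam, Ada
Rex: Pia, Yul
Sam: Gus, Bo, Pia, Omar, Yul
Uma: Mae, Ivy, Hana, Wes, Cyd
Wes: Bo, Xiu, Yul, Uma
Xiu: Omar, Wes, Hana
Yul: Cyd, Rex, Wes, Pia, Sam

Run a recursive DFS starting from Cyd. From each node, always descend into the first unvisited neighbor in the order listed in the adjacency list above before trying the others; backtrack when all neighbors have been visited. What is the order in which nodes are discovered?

Visit Cyd
Cyd → Bo
Bo → Sam
Sam → Gus
Gus → Hana
Hana → Uma
Uma → Mae
Mae → Ivy
Uma → Wes
Wes → Xiu
Xiu → Omar
Omar → Ben
Ben → Ada
Ada → Pia
Pia → Rex
Rex → Yul

Cyd -> Bo -> Sam -> Gus -> Hana -> Uma -> Mae -> Ivy -> Wes -> Xiu -> Omar -> Ben -> Ada -> Pia -> Rex -> Yul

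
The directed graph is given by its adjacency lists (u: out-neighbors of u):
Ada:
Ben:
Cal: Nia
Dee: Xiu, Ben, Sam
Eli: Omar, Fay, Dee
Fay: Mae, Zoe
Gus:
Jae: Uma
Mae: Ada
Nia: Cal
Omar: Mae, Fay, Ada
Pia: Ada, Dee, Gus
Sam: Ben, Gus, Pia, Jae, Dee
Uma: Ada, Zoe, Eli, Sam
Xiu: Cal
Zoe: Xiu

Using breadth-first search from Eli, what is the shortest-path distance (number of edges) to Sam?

2

Level 0: Eli
Level 1: Dee, Fay, Omar
Level 2: Ada, Ben, Mae, Sam, Xiu, Zoe
Level 3: Cal, Gus, Jae, Pia
Level 4: Nia, Uma
Sam first appears at level 2.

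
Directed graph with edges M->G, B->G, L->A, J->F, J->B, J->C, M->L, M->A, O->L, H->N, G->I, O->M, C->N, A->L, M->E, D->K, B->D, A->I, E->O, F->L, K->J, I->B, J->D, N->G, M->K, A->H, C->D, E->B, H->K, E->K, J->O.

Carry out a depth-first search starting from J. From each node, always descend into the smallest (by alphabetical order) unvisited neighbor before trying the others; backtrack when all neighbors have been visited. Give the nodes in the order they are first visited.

Visit J
J → B
B → D
D → K
B → G
G → I
J → C
C → N
J → F
F → L
L → A
A → H
J → O
O → M
M → E

J -> B -> D -> K -> G -> I -> C -> N -> F -> L -> A -> H -> O -> M -> E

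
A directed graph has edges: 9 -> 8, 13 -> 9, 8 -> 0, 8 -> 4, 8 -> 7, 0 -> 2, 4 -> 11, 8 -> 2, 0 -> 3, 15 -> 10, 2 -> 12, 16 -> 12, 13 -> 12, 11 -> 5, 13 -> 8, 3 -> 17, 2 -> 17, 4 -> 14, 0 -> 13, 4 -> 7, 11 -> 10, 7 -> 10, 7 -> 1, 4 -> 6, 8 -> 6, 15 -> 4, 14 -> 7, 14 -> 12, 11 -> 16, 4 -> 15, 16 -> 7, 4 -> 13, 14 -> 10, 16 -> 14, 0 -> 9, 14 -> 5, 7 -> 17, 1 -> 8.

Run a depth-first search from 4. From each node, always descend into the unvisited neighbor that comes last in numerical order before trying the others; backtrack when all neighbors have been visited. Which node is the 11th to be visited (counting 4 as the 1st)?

Visit 4
4 → 15
15 → 10
4 → 14
14 → 12
14 → 7
7 → 17
7 → 1
1 → 8
8 → 6
8 → 2
8 → 0
0 → 13
13 → 9
0 → 3
14 → 5
4 → 11
11 → 16

Visit order: 4, 15, 10, 14, 12, 7, 17, 1, 8, 6, 2, 0, 13, 9, 3, 5, 11, 16

2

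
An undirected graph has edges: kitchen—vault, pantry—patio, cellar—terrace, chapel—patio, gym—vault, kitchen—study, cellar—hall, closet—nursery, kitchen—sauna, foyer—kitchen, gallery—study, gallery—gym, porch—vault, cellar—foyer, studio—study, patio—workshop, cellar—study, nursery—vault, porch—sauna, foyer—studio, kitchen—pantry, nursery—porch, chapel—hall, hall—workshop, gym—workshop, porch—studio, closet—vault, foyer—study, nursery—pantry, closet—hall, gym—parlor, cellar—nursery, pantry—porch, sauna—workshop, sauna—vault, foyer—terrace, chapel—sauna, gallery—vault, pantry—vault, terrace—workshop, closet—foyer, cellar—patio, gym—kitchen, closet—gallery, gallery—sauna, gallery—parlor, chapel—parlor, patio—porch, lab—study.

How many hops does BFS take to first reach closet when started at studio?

Level 0: studio
Level 1: foyer, porch, study
Level 2: cellar, closet, gallery, kitchen, lab, nursery, pantry, patio, sauna, terrace, vault
Level 3: chapel, gym, hall, parlor, workshop
closet first appears at level 2.

2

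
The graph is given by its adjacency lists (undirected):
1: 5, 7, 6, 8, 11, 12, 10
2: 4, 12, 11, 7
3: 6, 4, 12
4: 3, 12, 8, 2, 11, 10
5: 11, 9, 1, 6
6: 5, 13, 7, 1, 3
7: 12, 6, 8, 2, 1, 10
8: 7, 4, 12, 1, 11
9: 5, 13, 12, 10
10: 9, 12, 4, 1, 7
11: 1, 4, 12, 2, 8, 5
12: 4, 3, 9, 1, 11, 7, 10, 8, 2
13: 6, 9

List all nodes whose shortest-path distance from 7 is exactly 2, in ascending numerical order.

3, 4, 5, 9, 11, 13

Level 0: 7
Level 1: 1, 2, 6, 8, 10, 12
Level 2: 3, 4, 5, 9, 11, 13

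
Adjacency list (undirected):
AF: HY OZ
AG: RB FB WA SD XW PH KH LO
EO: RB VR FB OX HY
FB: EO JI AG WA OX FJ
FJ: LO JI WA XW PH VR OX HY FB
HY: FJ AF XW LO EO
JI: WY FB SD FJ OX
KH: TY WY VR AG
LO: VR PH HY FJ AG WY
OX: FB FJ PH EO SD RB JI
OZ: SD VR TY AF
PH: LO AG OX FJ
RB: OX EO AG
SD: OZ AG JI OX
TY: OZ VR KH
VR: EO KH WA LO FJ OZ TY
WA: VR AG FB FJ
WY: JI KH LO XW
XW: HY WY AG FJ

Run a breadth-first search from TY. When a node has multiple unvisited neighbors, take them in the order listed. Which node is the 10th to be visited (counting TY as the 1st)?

FJ

Visit TY; enqueue OZ, VR, KH → queue [OZ, VR, KH]
Visit OZ; enqueue SD, AF → queue [VR, KH, SD, AF]
Visit VR; enqueue EO, WA, LO, FJ → queue [KH, SD, AF, EO, WA, LO, FJ]
Visit KH; enqueue WY, AG → queue [SD, AF, EO, WA, LO, FJ, WY, AG]
Visit SD; enqueue JI, OX → queue [AF, EO, WA, LO, FJ, WY, AG, JI, OX]
Visit AF; enqueue HY → queue [EO, WA, LO, FJ, WY, AG, JI, OX, HY]
Visit EO; enqueue RB, FB → queue [WA, LO, FJ, WY, AG, JI, OX, HY, RB, FB]
Visit WA → queue [LO, FJ, WY, AG, JI, OX, HY, RB, FB]
Visit LO; enqueue PH → queue [FJ, WY, AG, JI, OX, HY, RB, FB, PH]
Visit FJ; enqueue XW → queue [WY, AG, JI, OX, HY, RB, FB, PH, XW]
Visit WY → queue [AG, JI, OX, HY, RB, FB, PH, XW]
Visit AG → queue [JI, OX, HY, RB, FB, PH, XW]
Visit JI → queue [OX, HY, RB, FB, PH, XW]
Visit OX → queue [HY, RB, FB, PH, XW]
Visit HY → queue [RB, FB, PH, XW]
Visit RB → queue [FB, PH, XW]
Visit FB → queue [PH, XW]
Visit PH → queue [XW]
Visit XW → queue []

Visit order: TY, OZ, VR, KH, SD, AF, EO, WA, LO, FJ, WY, AG, JI, OX, HY, RB, FB, PH, XW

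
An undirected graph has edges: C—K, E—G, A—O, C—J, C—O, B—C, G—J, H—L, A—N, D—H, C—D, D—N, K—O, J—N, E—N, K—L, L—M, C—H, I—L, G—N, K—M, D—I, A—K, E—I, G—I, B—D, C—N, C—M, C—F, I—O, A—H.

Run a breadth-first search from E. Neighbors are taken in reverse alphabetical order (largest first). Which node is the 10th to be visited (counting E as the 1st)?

L

Visit E; enqueue N, I, G → queue [N, I, G]
Visit N; enqueue J, D, C, A → queue [I, G, J, D, C, A]
Visit I; enqueue O, L → queue [G, J, D, C, A, O, L]
Visit G → queue [J, D, C, A, O, L]
Visit J → queue [D, C, A, O, L]
Visit D; enqueue H, B → queue [C, A, O, L, H, B]
Visit C; enqueue M, K, F → queue [A, O, L, H, B, M, K, F]
Visit A → queue [O, L, H, B, M, K, F]
Visit O → queue [L, H, B, M, K, F]
Visit L → queue [H, B, M, K, F]
Visit H → queue [B, M, K, F]
Visit B → queue [M, K, F]
Visit M → queue [K, F]
Visit K → queue [F]
Visit F → queue []

Visit order: E, N, I, G, J, D, C, A, O, L, H, B, M, K, F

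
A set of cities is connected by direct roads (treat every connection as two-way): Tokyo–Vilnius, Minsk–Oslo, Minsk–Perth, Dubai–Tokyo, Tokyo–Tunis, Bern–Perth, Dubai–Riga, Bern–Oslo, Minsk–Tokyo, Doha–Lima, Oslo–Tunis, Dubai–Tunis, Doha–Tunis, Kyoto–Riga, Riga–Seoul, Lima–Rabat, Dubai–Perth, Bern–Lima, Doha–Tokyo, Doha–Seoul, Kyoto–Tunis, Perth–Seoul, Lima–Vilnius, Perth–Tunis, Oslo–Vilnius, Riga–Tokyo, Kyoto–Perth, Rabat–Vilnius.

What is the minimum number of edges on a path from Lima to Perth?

Level 0: Lima
Level 1: Bern, Doha, Rabat, Vilnius
Level 2: Oslo, Perth, Seoul, Tokyo, Tunis
Level 3: Dubai, Kyoto, Minsk, Riga
Perth first appears at level 2.

2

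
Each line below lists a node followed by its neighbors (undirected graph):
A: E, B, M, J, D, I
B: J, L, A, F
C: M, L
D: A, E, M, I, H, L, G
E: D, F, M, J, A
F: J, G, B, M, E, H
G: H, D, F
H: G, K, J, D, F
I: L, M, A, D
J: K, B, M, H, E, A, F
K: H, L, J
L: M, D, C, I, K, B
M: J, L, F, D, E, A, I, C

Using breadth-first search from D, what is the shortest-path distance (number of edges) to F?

Level 0: D
Level 1: A, E, G, H, I, L, M
Level 2: B, C, F, J, K
F first appears at level 2.

2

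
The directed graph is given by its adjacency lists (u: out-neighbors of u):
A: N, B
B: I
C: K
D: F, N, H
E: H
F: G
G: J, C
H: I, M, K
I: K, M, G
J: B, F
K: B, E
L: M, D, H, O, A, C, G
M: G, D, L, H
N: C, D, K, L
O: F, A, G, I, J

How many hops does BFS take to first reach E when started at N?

2

Level 0: N
Level 1: C, D, K, L
Level 2: A, B, E, F, G, H, M, O
Level 3: I, J
E first appears at level 2.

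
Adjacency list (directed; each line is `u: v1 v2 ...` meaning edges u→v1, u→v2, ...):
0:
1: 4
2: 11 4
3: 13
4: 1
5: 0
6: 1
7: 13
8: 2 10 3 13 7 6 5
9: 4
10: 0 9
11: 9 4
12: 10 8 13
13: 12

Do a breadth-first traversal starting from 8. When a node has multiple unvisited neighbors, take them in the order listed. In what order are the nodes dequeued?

8, 2, 10, 3, 13, 7, 6, 5, 11, 4, 0, 9, 12, 1

Visit 8; enqueue 2, 10, 3, 13, 7, 6, 5 → queue [2, 10, 3, 13, 7, 6, 5]
Visit 2; enqueue 11, 4 → queue [10, 3, 13, 7, 6, 5, 11, 4]
Visit 10; enqueue 0, 9 → queue [3, 13, 7, 6, 5, 11, 4, 0, 9]
Visit 3 → queue [13, 7, 6, 5, 11, 4, 0, 9]
Visit 13; enqueue 12 → queue [7, 6, 5, 11, 4, 0, 9, 12]
Visit 7 → queue [6, 5, 11, 4, 0, 9, 12]
Visit 6; enqueue 1 → queue [5, 11, 4, 0, 9, 12, 1]
Visit 5 → queue [11, 4, 0, 9, 12, 1]
Visit 11 → queue [4, 0, 9, 12, 1]
Visit 4 → queue [0, 9, 12, 1]
Visit 0 → queue [9, 12, 1]
Visit 9 → queue [12, 1]
Visit 12 → queue [1]
Visit 1 → queue []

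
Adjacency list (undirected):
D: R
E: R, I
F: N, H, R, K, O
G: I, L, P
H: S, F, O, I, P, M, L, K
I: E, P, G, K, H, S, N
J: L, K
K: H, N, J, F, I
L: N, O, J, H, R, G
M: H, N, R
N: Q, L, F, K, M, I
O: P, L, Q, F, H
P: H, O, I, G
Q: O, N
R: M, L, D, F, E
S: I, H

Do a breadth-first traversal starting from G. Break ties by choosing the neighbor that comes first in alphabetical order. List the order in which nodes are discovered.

Visit G; enqueue I, L, P → queue [I, L, P]
Visit I; enqueue E, H, K, N, S → queue [L, P, E, H, K, N, S]
Visit L; enqueue J, O, R → queue [P, E, H, K, N, S, J, O, R]
Visit P → queue [E, H, K, N, S, J, O, R]
Visit E → queue [H, K, N, S, J, O, R]
Visit H; enqueue F, M → queue [K, N, S, J, O, R, F, M]
Visit K → queue [N, S, J, O, R, F, M]
Visit N; enqueue Q → queue [S, J, O, R, F, M, Q]
Visit S → queue [J, O, R, F, M, Q]
Visit J → queue [O, R, F, M, Q]
Visit O → queue [R, F, M, Q]
Visit R; enqueue D → queue [F, M, Q, D]
Visit F → queue [M, Q, D]
Visit M → queue [Q, D]
Visit Q → queue [D]
Visit D → queue []

G -> I -> L -> P -> E -> H -> K -> N -> S -> J -> O -> R -> F -> M -> Q -> D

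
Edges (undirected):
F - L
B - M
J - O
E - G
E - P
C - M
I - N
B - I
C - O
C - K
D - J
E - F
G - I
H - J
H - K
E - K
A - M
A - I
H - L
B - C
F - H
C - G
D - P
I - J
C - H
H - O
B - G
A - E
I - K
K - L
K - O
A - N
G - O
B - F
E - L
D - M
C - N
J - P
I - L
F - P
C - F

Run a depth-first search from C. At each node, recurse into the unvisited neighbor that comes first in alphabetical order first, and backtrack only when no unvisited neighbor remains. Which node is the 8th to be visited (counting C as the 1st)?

Visit C
C → B
B → F
F → E
E → A
A → I
I → G
G → O
O → H
H → J
J → D
D → M
D → P
H → K
K → L
I → N

Visit order: C, B, F, E, A, I, G, O, H, J, D, M, P, K, L, N

O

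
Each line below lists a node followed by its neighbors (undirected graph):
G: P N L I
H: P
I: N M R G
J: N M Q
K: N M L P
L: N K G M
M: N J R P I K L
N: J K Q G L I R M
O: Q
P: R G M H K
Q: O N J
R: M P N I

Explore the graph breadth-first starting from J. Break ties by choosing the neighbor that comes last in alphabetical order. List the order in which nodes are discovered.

J -> Q -> N -> M -> O -> R -> L -> K -> I -> G -> P -> H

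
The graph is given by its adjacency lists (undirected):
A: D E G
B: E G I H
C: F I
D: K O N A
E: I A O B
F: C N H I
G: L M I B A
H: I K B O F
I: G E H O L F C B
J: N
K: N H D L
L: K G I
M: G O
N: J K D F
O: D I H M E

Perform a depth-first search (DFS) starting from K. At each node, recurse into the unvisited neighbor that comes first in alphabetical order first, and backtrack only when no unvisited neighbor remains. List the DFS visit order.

K, D, A, E, B, G, I, C, F, H, O, M, N, J, L

Visit K
K → D
D → A
A → E
E → B
B → G
G → I
I → C
C → F
F → H
H → O
O → M
F → N
N → J
I → L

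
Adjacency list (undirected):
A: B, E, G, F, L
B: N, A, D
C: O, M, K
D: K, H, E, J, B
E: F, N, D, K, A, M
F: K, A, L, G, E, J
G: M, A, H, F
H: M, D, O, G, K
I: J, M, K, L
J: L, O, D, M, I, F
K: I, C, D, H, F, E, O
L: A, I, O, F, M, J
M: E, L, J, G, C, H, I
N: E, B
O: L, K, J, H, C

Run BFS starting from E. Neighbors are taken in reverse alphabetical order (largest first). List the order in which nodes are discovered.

Visit E; enqueue N, M, K, F, D, A → queue [N, M, K, F, D, A]
Visit N; enqueue B → queue [M, K, F, D, A, B]
Visit M; enqueue L, J, I, H, G, C → queue [K, F, D, A, B, L, J, I, H, G, C]
Visit K; enqueue O → queue [F, D, A, B, L, J, I, H, G, C, O]
Visit F → queue [D, A, B, L, J, I, H, G, C, O]
Visit D → queue [A, B, L, J, I, H, G, C, O]
Visit A → queue [B, L, J, I, H, G, C, O]
Visit B → queue [L, J, I, H, G, C, O]
Visit L → queue [J, I, H, G, C, O]
Visit J → queue [I, H, G, C, O]
Visit I → queue [H, G, C, O]
Visit H → queue [G, C, O]
Visit G → queue [C, O]
Visit C → queue [O]
Visit O → queue []

E N M K F D A B L J I H G C O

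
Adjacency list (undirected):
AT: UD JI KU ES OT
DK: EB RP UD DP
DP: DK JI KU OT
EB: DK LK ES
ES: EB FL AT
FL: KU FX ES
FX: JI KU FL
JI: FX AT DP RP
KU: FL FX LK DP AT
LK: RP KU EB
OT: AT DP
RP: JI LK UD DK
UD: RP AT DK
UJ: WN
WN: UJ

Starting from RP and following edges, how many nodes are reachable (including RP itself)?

13

BFS from RP visits: RP, DK, JI, LK, UD, DP, EB, AT, FX, KU, OT, ES, FL
Reachable nodes: 13 of 15 total.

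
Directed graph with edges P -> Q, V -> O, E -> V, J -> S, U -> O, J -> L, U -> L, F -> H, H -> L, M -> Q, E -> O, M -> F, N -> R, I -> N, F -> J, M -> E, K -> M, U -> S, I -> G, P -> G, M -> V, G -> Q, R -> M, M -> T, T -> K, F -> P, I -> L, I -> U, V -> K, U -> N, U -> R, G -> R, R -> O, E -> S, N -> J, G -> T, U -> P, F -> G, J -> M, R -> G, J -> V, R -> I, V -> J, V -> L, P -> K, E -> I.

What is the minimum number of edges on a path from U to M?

Level 0: U
Level 1: L, N, O, P, R, S
Level 2: G, I, J, K, M, Q
Level 3: E, F, T, V
Level 4: H
M first appears at level 2.

2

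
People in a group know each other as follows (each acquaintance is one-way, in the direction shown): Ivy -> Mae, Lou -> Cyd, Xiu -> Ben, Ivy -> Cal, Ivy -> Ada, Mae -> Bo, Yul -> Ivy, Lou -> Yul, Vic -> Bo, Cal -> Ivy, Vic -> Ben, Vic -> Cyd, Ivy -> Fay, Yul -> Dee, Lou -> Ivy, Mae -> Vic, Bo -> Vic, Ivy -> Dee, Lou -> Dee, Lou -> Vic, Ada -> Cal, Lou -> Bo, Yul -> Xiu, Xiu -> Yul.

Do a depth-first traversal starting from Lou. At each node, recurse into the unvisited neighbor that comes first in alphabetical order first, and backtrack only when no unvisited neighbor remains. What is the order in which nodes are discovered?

Visit Lou
Lou → Bo
Bo → Vic
Vic → Ben
Vic → Cyd
Lou → Dee
Lou → Ivy
Ivy → Ada
Ada → Cal
Ivy → Fay
Ivy → Mae
Lou → Yul
Yul → Xiu

Lou, Bo, Vic, Ben, Cyd, Dee, Ivy, Ada, Cal, Fay, Mae, Yul, Xiu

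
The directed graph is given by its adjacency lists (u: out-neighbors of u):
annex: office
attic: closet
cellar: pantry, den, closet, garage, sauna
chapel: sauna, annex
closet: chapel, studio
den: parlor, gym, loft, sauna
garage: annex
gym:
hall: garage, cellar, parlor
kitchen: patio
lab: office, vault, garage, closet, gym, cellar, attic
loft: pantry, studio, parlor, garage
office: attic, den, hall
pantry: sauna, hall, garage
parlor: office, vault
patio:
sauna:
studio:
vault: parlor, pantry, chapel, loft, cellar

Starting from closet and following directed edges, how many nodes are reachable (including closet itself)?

16

BFS from closet visits: closet, studio, chapel, sauna, annex, office, hall, den, attic, parlor, garage, cellar, loft, gym, vault, pantry
Reachable nodes: 16 of 19 total.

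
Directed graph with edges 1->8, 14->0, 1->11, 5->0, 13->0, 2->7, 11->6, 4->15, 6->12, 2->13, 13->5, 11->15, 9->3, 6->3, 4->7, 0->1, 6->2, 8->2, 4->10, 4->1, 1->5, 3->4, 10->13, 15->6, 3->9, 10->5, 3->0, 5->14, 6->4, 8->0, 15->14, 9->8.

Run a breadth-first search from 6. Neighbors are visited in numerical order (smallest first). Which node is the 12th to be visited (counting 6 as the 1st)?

15

Visit 6; enqueue 2, 3, 4, 12 → queue [2, 3, 4, 12]
Visit 2; enqueue 7, 13 → queue [3, 4, 12, 7, 13]
Visit 3; enqueue 0, 9 → queue [4, 12, 7, 13, 0, 9]
Visit 4; enqueue 1, 10, 15 → queue [12, 7, 13, 0, 9, 1, 10, 15]
Visit 12 → queue [7, 13, 0, 9, 1, 10, 15]
Visit 7 → queue [13, 0, 9, 1, 10, 15]
Visit 13; enqueue 5 → queue [0, 9, 1, 10, 15, 5]
Visit 0 → queue [9, 1, 10, 15, 5]
Visit 9; enqueue 8 → queue [1, 10, 15, 5, 8]
Visit 1; enqueue 11 → queue [10, 15, 5, 8, 11]
Visit 10 → queue [15, 5, 8, 11]
Visit 15; enqueue 14 → queue [5, 8, 11, 14]
Visit 5 → queue [8, 11, 14]
Visit 8 → queue [11, 14]
Visit 11 → queue [14]
Visit 14 → queue []

Visit order: 6, 2, 3, 4, 12, 7, 13, 0, 9, 1, 10, 15, 5, 8, 11, 14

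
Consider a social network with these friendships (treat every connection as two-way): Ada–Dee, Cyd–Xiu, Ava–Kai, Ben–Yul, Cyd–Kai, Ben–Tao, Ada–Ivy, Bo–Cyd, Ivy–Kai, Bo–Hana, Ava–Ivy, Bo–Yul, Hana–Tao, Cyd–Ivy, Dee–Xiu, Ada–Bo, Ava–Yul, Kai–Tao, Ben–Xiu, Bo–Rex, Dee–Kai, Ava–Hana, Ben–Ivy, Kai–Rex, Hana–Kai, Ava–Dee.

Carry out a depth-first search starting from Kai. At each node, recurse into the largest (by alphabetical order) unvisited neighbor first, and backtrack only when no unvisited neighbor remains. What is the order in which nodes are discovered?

Kai -> Tao -> Hana -> Bo -> Yul -> Ben -> Xiu -> Dee -> Ava -> Ivy -> Cyd -> Ada -> Rex

Visit Kai
Kai → Tao
Tao → Hana
Hana → Bo
Bo → Yul
Yul → Ben
Ben → Xiu
Xiu → Dee
Dee → Ava
Ava → Ivy
Ivy → Cyd
Ivy → Ada
Bo → Rex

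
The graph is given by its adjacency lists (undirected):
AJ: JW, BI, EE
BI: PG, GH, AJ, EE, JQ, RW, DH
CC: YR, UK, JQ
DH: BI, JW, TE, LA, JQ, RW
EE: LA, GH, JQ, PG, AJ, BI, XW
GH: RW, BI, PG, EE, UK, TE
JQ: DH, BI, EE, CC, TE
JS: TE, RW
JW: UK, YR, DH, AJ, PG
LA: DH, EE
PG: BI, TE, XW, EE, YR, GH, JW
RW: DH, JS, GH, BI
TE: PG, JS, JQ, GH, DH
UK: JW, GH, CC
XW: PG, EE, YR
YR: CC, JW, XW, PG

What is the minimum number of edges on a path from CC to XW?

Level 0: CC
Level 1: JQ, UK, YR
Level 2: BI, DH, EE, GH, JW, PG, TE, XW
Level 3: AJ, JS, LA, RW
XW first appears at level 2.

2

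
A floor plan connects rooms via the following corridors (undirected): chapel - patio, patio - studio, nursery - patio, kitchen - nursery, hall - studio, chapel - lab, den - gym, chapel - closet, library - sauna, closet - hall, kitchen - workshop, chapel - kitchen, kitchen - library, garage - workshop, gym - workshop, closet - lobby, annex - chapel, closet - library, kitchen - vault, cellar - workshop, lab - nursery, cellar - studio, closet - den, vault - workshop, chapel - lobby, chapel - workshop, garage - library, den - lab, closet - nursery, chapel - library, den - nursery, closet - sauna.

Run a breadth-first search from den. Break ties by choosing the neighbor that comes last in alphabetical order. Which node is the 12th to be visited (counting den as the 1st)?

Visit den; enqueue nursery, lab, gym, closet → queue [nursery, lab, gym, closet]
Visit nursery; enqueue patio, kitchen → queue [lab, gym, closet, patio, kitchen]
Visit lab; enqueue chapel → queue [gym, closet, patio, kitchen, chapel]
Visit gym; enqueue workshop → queue [closet, patio, kitchen, chapel, workshop]
Visit closet; enqueue sauna, lobby, library, hall → queue [patio, kitchen, chapel, workshop, sauna, lobby, library, hall]
Visit patio; enqueue studio → queue [kitchen, chapel, workshop, sauna, lobby, library, hall, studio]
Visit kitchen; enqueue vault → queue [chapel, workshop, sauna, lobby, library, hall, studio, vault]
Visit chapel; enqueue annex → queue [workshop, sauna, lobby, library, hall, studio, vault, annex]
Visit workshop; enqueue garage, cellar → queue [sauna, lobby, library, hall, studio, vault, annex, garage, cellar]
Visit sauna → queue [lobby, library, hall, studio, vault, annex, garage, cellar]
Visit lobby → queue [library, hall, studio, vault, annex, garage, cellar]
Visit library → queue [hall, studio, vault, annex, garage, cellar]
Visit hall → queue [studio, vault, annex, garage, cellar]
Visit studio → queue [vault, annex, garage, cellar]
Visit vault → queue [annex, garage, cellar]
Visit annex → queue [garage, cellar]
Visit garage → queue [cellar]
Visit cellar → queue []

Visit order: den, nursery, lab, gym, closet, patio, kitchen, chapel, workshop, sauna, lobby, library, hall, studio, vault, annex, garage, cellar

library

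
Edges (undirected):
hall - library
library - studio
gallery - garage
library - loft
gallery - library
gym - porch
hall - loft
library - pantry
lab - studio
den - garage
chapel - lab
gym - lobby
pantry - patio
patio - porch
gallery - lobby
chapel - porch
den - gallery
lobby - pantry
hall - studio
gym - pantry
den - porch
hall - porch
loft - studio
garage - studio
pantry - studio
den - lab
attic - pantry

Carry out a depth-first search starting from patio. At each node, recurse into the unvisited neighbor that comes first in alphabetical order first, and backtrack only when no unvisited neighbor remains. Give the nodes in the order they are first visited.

Visit patio
patio → pantry
pantry → attic
pantry → gym
gym → lobby
lobby → gallery
gallery → den
den → garage
garage → studio
studio → hall
hall → library
library → loft
hall → porch
porch → chapel
chapel → lab

patio pantry attic gym lobby gallery den garage studio hall library loft porch chapel lab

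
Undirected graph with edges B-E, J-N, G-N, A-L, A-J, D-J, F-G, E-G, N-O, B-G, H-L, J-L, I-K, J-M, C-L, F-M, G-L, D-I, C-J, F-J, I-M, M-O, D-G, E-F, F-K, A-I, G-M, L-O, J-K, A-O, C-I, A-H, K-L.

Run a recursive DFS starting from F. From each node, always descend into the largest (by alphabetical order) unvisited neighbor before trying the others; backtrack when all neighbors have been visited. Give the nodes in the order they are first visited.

F → M → O → N → J → L → K → I → D → G → E → B → C → A → H

Visit F
F → M
M → O
O → N
N → J
J → L
L → K
K → I
I → D
D → G
G → E
E → B
I → C
I → A
A → H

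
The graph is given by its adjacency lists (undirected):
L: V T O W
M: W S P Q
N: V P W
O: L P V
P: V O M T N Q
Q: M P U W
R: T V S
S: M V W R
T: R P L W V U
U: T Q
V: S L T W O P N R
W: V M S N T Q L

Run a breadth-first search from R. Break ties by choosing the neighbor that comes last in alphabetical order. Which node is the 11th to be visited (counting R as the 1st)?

M

Visit R; enqueue V, T, S → queue [V, T, S]
Visit V; enqueue W, P, O, N, L → queue [T, S, W, P, O, N, L]
Visit T; enqueue U → queue [S, W, P, O, N, L, U]
Visit S; enqueue M → queue [W, P, O, N, L, U, M]
Visit W; enqueue Q → queue [P, O, N, L, U, M, Q]
Visit P → queue [O, N, L, U, M, Q]
Visit O → queue [N, L, U, M, Q]
Visit N → queue [L, U, M, Q]
Visit L → queue [U, M, Q]
Visit U → queue [M, Q]
Visit M → queue [Q]
Visit Q → queue []

Visit order: R, V, T, S, W, P, O, N, L, U, M, Q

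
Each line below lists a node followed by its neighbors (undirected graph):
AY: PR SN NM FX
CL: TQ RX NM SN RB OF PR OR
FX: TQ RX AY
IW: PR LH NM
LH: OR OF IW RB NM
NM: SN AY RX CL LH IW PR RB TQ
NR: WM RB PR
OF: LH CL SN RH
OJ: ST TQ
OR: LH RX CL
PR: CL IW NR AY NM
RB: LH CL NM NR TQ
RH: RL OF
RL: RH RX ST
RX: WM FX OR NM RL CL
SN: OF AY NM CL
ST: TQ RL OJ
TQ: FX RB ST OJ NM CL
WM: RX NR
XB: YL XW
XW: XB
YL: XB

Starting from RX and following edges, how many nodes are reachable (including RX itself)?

19

BFS from RX visits: RX, CL, FX, NM, OR, RL, WM, OF, PR, RB, SN, TQ, AY, IW, LH, RH, ST, NR, OJ
Reachable nodes: 19 of 22 total.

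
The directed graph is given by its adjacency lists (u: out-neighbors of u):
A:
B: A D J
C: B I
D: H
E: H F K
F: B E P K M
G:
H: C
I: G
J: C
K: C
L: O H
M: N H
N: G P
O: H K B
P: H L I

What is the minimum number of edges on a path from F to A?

Level 0: F
Level 1: B, E, K, M, P
Level 2: A, C, D, H, I, J, L, N
Level 3: G, O
A first appears at level 2.

2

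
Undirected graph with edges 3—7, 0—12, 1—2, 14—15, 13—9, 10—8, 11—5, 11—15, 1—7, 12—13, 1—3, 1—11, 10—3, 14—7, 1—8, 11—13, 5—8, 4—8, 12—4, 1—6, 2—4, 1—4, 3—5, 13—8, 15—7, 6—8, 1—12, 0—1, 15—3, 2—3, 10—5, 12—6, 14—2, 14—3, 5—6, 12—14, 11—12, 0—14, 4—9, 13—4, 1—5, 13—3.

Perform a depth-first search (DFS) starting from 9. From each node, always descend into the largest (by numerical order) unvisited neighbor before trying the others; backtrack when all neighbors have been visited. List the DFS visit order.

9 → 13 → 12 → 14 → 15 → 11 → 5 → 10 → 8 → 6 → 1 → 7 → 3 → 2 → 4 → 0

Visit 9
9 → 13
13 → 12
12 → 14
14 → 15
15 → 11
11 → 5
5 → 10
10 → 8
8 → 6
6 → 1
1 → 7
7 → 3
3 → 2
2 → 4
1 → 0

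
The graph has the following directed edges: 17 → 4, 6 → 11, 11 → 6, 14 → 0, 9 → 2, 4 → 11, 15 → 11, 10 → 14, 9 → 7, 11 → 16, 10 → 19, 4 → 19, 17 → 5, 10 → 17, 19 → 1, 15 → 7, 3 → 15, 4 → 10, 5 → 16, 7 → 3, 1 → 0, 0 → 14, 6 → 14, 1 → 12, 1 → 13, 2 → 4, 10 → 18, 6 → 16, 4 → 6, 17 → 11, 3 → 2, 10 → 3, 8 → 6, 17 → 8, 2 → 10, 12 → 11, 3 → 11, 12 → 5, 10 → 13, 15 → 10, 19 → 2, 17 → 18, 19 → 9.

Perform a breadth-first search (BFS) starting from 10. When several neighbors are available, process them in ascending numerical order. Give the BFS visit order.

10, 3, 13, 14, 17, 18, 19, 2, 11, 15, 0, 4, 5, 8, 1, 9, 6, 16, 7, 12

Visit 10; enqueue 3, 13, 14, 17, 18, 19 → queue [3, 13, 14, 17, 18, 19]
Visit 3; enqueue 2, 11, 15 → queue [13, 14, 17, 18, 19, 2, 11, 15]
Visit 13 → queue [14, 17, 18, 19, 2, 11, 15]
Visit 14; enqueue 0 → queue [17, 18, 19, 2, 11, 15, 0]
Visit 17; enqueue 4, 5, 8 → queue [18, 19, 2, 11, 15, 0, 4, 5, 8]
Visit 18 → queue [19, 2, 11, 15, 0, 4, 5, 8]
Visit 19; enqueue 1, 9 → queue [2, 11, 15, 0, 4, 5, 8, 1, 9]
Visit 2 → queue [11, 15, 0, 4, 5, 8, 1, 9]
Visit 11; enqueue 6, 16 → queue [15, 0, 4, 5, 8, 1, 9, 6, 16]
Visit 15; enqueue 7 → queue [0, 4, 5, 8, 1, 9, 6, 16, 7]
Visit 0 → queue [4, 5, 8, 1, 9, 6, 16, 7]
Visit 4 → queue [5, 8, 1, 9, 6, 16, 7]
Visit 5 → queue [8, 1, 9, 6, 16, 7]
Visit 8 → queue [1, 9, 6, 16, 7]
Visit 1; enqueue 12 → queue [9, 6, 16, 7, 12]
Visit 9 → queue [6, 16, 7, 12]
Visit 6 → queue [16, 7, 12]
Visit 16 → queue [7, 12]
Visit 7 → queue [12]
Visit 12 → queue []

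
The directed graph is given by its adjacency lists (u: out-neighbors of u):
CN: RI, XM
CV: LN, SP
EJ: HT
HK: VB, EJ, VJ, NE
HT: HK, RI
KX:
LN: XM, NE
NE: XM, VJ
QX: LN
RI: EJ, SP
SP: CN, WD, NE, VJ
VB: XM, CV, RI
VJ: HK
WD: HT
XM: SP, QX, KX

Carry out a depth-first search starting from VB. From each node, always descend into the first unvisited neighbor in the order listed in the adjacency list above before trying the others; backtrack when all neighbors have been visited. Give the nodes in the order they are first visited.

Visit VB
VB → XM
XM → SP
SP → CN
CN → RI
RI → EJ
EJ → HT
HT → HK
HK → VJ
HK → NE
SP → WD
XM → QX
QX → LN
XM → KX
VB → CV

VB, XM, SP, CN, RI, EJ, HT, HK, VJ, NE, WD, QX, LN, KX, CV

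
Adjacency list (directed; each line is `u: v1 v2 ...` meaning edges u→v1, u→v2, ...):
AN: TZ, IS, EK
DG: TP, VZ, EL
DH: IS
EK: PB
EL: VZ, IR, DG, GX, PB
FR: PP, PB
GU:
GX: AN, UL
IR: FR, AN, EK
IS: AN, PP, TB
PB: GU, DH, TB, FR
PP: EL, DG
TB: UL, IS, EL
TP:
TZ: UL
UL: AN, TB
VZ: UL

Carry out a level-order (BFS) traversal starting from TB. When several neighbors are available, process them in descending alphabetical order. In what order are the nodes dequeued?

Visit TB; enqueue UL, IS, EL → queue [UL, IS, EL]
Visit UL; enqueue AN → queue [IS, EL, AN]
Visit IS; enqueue PP → queue [EL, AN, PP]
Visit EL; enqueue VZ, PB, IR, GX, DG → queue [AN, PP, VZ, PB, IR, GX, DG]
Visit AN; enqueue TZ, EK → queue [PP, VZ, PB, IR, GX, DG, TZ, EK]
Visit PP → queue [VZ, PB, IR, GX, DG, TZ, EK]
Visit VZ → queue [PB, IR, GX, DG, TZ, EK]
Visit PB; enqueue GU, FR, DH → queue [IR, GX, DG, TZ, EK, GU, FR, DH]
Visit IR → queue [GX, DG, TZ, EK, GU, FR, DH]
Visit GX → queue [DG, TZ, EK, GU, FR, DH]
Visit DG; enqueue TP → queue [TZ, EK, GU, FR, DH, TP]
Visit TZ → queue [EK, GU, FR, DH, TP]
Visit EK → queue [GU, FR, DH, TP]
Visit GU → queue [FR, DH, TP]
Visit FR → queue [DH, TP]
Visit DH → queue [TP]
Visit TP → queue []

TB → UL → IS → EL → AN → PP → VZ → PB → IR → GX → DG → TZ → EK → GU → FR → DH → TP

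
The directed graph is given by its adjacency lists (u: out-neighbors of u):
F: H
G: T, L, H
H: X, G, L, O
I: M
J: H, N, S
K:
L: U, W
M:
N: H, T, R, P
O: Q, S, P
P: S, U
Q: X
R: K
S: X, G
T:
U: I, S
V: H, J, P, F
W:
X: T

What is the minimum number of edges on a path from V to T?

3

Level 0: V
Level 1: F, H, J, P
Level 2: G, L, N, O, S, U, X
Level 3: I, Q, R, T, W
Level 4: K, M
T first appears at level 3.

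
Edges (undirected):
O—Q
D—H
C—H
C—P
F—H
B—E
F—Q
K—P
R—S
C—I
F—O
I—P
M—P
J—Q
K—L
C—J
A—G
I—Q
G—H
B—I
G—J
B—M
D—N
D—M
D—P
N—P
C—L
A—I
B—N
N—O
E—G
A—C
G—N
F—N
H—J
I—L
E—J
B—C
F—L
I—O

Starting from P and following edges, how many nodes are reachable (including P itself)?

17

BFS from P visits: P, C, D, I, K, M, N, A, B, H, J, L, O, Q, F, G, E
Reachable nodes: 17 of 19 total.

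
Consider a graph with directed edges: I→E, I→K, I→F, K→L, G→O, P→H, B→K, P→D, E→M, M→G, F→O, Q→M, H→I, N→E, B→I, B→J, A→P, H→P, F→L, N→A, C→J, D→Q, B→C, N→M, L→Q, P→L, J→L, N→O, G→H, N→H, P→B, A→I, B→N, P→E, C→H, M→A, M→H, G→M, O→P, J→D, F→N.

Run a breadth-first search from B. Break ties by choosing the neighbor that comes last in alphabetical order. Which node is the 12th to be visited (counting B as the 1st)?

L

Visit B; enqueue N, K, J, I, C → queue [N, K, J, I, C]
Visit N; enqueue O, M, H, E, A → queue [K, J, I, C, O, M, H, E, A]
Visit K; enqueue L → queue [J, I, C, O, M, H, E, A, L]
Visit J; enqueue D → queue [I, C, O, M, H, E, A, L, D]
Visit I; enqueue F → queue [C, O, M, H, E, A, L, D, F]
Visit C → queue [O, M, H, E, A, L, D, F]
Visit O; enqueue P → queue [M, H, E, A, L, D, F, P]
Visit M; enqueue G → queue [H, E, A, L, D, F, P, G]
Visit H → queue [E, A, L, D, F, P, G]
Visit E → queue [A, L, D, F, P, G]
Visit A → queue [L, D, F, P, G]
Visit L; enqueue Q → queue [D, F, P, G, Q]
Visit D → queue [F, P, G, Q]
Visit F → queue [P, G, Q]
Visit P → queue [G, Q]
Visit G → queue [Q]
Visit Q → queue []

Visit order: B, N, K, J, I, C, O, M, H, E, A, L, D, F, P, G, Q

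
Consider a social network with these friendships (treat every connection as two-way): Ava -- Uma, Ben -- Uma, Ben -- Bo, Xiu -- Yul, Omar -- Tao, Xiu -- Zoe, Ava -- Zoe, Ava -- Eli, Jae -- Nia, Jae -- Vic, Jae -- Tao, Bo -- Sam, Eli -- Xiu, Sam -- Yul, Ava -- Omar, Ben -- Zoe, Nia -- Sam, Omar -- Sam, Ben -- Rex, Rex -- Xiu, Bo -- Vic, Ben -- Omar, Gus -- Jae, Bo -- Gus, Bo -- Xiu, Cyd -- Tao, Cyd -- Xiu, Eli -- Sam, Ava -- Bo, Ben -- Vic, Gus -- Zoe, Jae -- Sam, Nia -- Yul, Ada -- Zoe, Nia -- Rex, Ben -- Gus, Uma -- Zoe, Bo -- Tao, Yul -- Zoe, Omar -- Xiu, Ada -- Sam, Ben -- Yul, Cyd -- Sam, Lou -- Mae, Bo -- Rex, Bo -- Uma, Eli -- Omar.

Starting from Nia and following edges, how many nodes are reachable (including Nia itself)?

BFS from Nia visits: Nia, Yul, Sam, Rex, Jae, Zoe, Xiu, Ben, Omar, Eli, Cyd, Bo, Ada, Vic, Tao, Gus, Uma, Ava
Reachable nodes: 18 of 20 total.

18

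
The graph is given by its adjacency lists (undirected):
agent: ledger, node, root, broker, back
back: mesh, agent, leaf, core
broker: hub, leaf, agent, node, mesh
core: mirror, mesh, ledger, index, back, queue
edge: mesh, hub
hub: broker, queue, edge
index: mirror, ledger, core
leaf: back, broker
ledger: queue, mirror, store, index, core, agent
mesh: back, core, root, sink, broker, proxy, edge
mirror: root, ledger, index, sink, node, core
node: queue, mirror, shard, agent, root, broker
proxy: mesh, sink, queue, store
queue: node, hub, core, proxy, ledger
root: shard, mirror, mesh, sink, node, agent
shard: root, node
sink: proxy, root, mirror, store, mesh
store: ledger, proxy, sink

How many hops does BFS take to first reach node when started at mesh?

Level 0: mesh
Level 1: back, broker, core, edge, proxy, root, sink
Level 2: agent, hub, index, leaf, ledger, mirror, node, queue, shard, store
node first appears at level 2.

2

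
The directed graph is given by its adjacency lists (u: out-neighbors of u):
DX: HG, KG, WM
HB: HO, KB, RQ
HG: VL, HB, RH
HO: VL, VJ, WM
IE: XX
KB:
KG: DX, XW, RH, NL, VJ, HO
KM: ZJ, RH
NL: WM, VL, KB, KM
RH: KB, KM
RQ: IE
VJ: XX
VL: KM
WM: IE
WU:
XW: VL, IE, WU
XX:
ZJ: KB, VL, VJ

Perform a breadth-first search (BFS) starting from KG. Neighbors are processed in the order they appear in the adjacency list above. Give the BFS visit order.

Visit KG; enqueue DX, XW, RH, NL, VJ, HO → queue [DX, XW, RH, NL, VJ, HO]
Visit DX; enqueue HG, WM → queue [XW, RH, NL, VJ, HO, HG, WM]
Visit XW; enqueue VL, IE, WU → queue [RH, NL, VJ, HO, HG, WM, VL, IE, WU]
Visit RH; enqueue KB, KM → queue [NL, VJ, HO, HG, WM, VL, IE, WU, KB, KM]
Visit NL → queue [VJ, HO, HG, WM, VL, IE, WU, KB, KM]
Visit VJ; enqueue XX → queue [HO, HG, WM, VL, IE, WU, KB, KM, XX]
Visit HO → queue [HG, WM, VL, IE, WU, KB, KM, XX]
Visit HG; enqueue HB → queue [WM, VL, IE, WU, KB, KM, XX, HB]
Visit WM → queue [VL, IE, WU, KB, KM, XX, HB]
Visit VL → queue [IE, WU, KB, KM, XX, HB]
Visit IE → queue [WU, KB, KM, XX, HB]
Visit WU → queue [KB, KM, XX, HB]
Visit KB → queue [KM, XX, HB]
Visit KM; enqueue ZJ → queue [XX, HB, ZJ]
Visit XX → queue [HB, ZJ]
Visit HB; enqueue RQ → queue [ZJ, RQ]
Visit ZJ → queue [RQ]
Visit RQ → queue []

KG -> DX -> XW -> RH -> NL -> VJ -> HO -> HG -> WM -> VL -> IE -> WU -> KB -> KM -> XX -> HB -> ZJ -> RQ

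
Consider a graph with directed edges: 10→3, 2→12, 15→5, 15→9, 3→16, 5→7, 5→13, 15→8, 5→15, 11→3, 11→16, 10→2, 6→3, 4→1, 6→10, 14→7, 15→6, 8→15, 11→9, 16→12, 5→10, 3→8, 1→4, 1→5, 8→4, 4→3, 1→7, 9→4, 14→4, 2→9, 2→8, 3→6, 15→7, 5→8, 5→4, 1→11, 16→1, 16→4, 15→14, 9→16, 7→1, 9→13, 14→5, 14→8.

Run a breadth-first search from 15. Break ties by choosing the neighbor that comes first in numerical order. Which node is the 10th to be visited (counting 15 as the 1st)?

13

Visit 15; enqueue 5, 6, 7, 8, 9, 14 → queue [5, 6, 7, 8, 9, 14]
Visit 5; enqueue 4, 10, 13 → queue [6, 7, 8, 9, 14, 4, 10, 13]
Visit 6; enqueue 3 → queue [7, 8, 9, 14, 4, 10, 13, 3]
Visit 7; enqueue 1 → queue [8, 9, 14, 4, 10, 13, 3, 1]
Visit 8 → queue [9, 14, 4, 10, 13, 3, 1]
Visit 9; enqueue 16 → queue [14, 4, 10, 13, 3, 1, 16]
Visit 14 → queue [4, 10, 13, 3, 1, 16]
Visit 4 → queue [10, 13, 3, 1, 16]
Visit 10; enqueue 2 → queue [13, 3, 1, 16, 2]
Visit 13 → queue [3, 1, 16, 2]
Visit 3 → queue [1, 16, 2]
Visit 1; enqueue 11 → queue [16, 2, 11]
Visit 16; enqueue 12 → queue [2, 11, 12]
Visit 2 → queue [11, 12]
Visit 11 → queue [12]
Visit 12 → queue []

Visit order: 15, 5, 6, 7, 8, 9, 14, 4, 10, 13, 3, 1, 16, 2, 11, 12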